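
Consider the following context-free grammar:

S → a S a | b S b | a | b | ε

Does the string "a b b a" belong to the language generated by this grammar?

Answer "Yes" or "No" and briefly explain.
A derivation exists: S ⇒ a S a ⇒ a b S b a ⇒ a b b a (using S → a S a, S → b S b, then S → ε).

Final answer: Yes - a valid derivation exists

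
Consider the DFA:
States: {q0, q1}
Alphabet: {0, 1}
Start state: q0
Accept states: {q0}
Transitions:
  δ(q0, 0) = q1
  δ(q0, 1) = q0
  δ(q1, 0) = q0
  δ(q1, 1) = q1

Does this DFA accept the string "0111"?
Processing string "0111":
  q0 --0--> q1
  q1 --1--> q1
  q1 --1--> q1
  q1 --1--> q1
Final state: q1
Accept states: {q0}
q1 is not an accept state, so the string is rejected.

Final answer: No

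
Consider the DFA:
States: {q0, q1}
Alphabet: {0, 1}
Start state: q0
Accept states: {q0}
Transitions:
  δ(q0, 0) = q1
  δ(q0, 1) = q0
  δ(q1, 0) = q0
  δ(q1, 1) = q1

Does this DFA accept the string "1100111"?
Processing string "1100111":
  q0 --1--> q0
  q0 --1--> q0
  q0 --0--> q1
  q1 --0--> q0
  q0 --1--> q0
  q0 --1--> q0
  q0 --1--> q0
Final state: q0
Accept states: {q0}
q0 is an accept state, so the string is accepted.

Final answer: Yes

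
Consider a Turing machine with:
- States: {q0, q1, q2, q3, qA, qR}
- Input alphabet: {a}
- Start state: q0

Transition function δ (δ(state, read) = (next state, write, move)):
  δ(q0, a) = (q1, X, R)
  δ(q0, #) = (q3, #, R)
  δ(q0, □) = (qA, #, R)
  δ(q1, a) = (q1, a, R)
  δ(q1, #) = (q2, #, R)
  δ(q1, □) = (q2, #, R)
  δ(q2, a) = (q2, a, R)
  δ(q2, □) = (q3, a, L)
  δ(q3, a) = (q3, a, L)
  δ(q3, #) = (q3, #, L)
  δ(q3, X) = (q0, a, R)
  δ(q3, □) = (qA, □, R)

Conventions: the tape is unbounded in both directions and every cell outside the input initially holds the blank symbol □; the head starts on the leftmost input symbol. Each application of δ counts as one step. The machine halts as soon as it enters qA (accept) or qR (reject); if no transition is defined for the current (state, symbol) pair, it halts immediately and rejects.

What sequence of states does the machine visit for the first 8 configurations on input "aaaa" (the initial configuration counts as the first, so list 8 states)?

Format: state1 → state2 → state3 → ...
Step 0: [q0]aaaa (head at position 0)
Step 1: δ(q0, a) = (q1, X, R)  ⊢  X[q1]aaa (head at position 1)
Step 2: δ(q1, a) = (q1, a, R)  ⊢  Xa[q1]aa (head at position 2)
Step 3: δ(q1, a) = (q1, a, R)  ⊢  Xaa[q1]a (head at position 3)
Step 4: δ(q1, a) = (q1, a, R)  ⊢  Xaaa[q1]□ (head at position 4)
Step 5: δ(q1, □) = (q2, #, R)  ⊢  Xaaa#[q2]□ (head at position 5)
Step 6: δ(q2, □) = (q3, a, L)  ⊢  Xaaa[q3]#a (head at position 4)
Step 7: δ(q3, #) = (q3, #, L)  ⊢  Xaa[q3]a#a (head at position 3)
Reading off the states of these 8 configurations: q0 → q1 → q1 → q1 → q1 → q2 → q3 → q3

Final answer: q0 → q1 → q1 → q1 → q1 → q2 → q3 → q3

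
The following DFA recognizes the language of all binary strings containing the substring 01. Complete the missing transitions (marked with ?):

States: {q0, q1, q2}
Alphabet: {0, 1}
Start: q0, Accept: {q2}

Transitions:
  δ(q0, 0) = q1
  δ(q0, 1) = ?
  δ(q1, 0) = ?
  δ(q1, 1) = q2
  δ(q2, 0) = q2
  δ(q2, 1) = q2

What each state remembers (consistent with the given transitions and accept states):
  q0: 01 not seen yet and the last symbol was not 0
  q1: 01 not seen yet and the last symbol was 0
  q2: the substring 01 has already been seen
Filling in the missing entries:
  δ(q0, 1): in q0 (01 not seen yet and the last symbol was not 0), after reading 1 we have: 01 not seen yet and the last symbol was not 0 → q0
  δ(q1, 0): in q1 (01 not seen yet and the last symbol was 0), after reading 0 we have: 01 not seen yet and the last symbol was 0 → q1

Final answer: δ(q0, 1) = q0; δ(q1, 0) = q1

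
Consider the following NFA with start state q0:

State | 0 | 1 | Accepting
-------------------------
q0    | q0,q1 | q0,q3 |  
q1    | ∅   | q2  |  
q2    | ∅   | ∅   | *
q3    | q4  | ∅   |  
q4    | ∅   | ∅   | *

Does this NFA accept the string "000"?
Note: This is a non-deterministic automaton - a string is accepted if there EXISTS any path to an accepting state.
Track the set of states the NFA could be in: start {q0}
Read '0': {q0} → {q0, q1}
Read '0': {q0, q1} → {q0, q1}
Read '0': {q0, q1} → {q0, q1}
Final set {q0, q1} contains no accepting state → rejected.

Final answer: No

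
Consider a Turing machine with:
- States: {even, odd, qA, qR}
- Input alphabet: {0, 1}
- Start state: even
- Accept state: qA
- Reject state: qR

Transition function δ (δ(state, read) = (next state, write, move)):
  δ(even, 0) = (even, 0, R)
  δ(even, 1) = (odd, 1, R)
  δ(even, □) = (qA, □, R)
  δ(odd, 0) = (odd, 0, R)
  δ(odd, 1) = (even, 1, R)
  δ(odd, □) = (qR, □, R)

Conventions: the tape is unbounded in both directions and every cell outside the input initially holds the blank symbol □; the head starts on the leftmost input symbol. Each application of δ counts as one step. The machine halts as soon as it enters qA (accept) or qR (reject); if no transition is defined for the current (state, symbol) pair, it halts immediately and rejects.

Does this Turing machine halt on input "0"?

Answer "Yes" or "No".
Step 0: [even]0 (head at position 0)
Step 1: δ(even, 0) = (even, 0, R)  ⊢  0[even]□ (head at position 1)
Step 2: δ(even, □) = (qA, □, R)  ⊢  0□[qA]□ (head at position 2)
The machine is in qA, so it halts and accepts.
It halts after 2 steps.

Final answer: Yes - halts after 2 steps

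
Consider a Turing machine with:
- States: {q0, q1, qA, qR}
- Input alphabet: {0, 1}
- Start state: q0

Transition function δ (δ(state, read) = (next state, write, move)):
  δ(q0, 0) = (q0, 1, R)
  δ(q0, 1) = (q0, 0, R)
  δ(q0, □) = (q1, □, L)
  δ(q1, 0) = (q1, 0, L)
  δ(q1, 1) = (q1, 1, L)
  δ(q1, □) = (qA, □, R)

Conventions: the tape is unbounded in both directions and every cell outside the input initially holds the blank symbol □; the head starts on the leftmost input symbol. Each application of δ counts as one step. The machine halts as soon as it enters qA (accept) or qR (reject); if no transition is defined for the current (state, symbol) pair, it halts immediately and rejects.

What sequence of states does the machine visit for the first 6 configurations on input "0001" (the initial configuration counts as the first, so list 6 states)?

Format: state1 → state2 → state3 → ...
Step 0: [q0]0001 (head at position 0)
Step 1: δ(q0, 0) = (q0, 1, R)  ⊢  1[q0]001 (head at position 1)
Step 2: δ(q0, 0) = (q0, 1, R)  ⊢  11[q0]01 (head at position 2)
Step 3: δ(q0, 0) = (q0, 1, R)  ⊢  111[q0]1 (head at position 3)
Step 4: δ(q0, 1) = (q0, 0, R)  ⊢  1110[q0]□ (head at position 4)
Step 5: δ(q0, □) = (q1, □, L)  ⊢  111[q1]0□ (head at position 3)
Reading off the states of these 6 configurations: q0 → q0 → q0 → q0 → q0 → q1

Final answer: q0 → q0 → q0 → q0 → q0 → q1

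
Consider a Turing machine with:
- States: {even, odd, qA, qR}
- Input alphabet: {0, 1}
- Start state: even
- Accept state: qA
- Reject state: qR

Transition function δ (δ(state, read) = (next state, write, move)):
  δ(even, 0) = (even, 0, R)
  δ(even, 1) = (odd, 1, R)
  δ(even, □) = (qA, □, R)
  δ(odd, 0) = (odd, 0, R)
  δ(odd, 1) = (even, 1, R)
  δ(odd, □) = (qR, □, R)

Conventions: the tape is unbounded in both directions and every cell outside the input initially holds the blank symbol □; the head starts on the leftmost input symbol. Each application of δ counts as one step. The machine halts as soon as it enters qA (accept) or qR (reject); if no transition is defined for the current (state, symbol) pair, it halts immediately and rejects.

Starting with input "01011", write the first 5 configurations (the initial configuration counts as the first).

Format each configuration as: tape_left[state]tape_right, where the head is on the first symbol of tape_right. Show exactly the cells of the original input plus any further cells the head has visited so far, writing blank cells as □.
Step 0: [even]01011 (head at position 0)
Step 1: δ(even, 0) = (even, 0, R)  ⊢  0[even]1011 (head at position 1)
Step 2: δ(even, 1) = (odd, 1, R)  ⊢  01[odd]011 (head at position 2)
Step 3: δ(odd, 0) = (odd, 0, R)  ⊢  010[odd]11 (head at position 3)
Step 4: δ(odd, 1) = (even, 1, R)  ⊢  0101[even]1 (head at position 4)

Final answer: [even]01011 ⊢ 0[even]1011 ⊢ 01[odd]011 ⊢ 010[odd]11 ⊢ 0101[even]1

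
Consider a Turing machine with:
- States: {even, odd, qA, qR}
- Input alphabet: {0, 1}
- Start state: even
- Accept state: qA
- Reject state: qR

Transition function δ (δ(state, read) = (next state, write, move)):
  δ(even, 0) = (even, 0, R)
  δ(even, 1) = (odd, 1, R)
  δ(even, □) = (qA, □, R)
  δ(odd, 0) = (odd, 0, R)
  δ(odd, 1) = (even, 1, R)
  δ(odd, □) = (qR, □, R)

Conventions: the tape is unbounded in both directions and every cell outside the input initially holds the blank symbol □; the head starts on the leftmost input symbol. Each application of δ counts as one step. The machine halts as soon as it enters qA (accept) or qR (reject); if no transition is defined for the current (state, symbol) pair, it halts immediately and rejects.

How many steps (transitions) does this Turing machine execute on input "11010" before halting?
Step 0: [even]11010 (head at position 0)
Step 1: δ(even, 1) = (odd, 1, R)  ⊢  1[odd]1010 (head at position 1)
Step 2: δ(odd, 1) = (even, 1, R)  ⊢  11[even]010 (head at position 2)
Step 3: δ(even, 0) = (even, 0, R)  ⊢  110[even]10 (head at position 3)
Step 4: δ(even, 1) = (odd, 1, R)  ⊢  1101[odd]0 (head at position 4)
Step 5: δ(odd, 0) = (odd, 0, R)  ⊢  11010[odd]□ (head at position 5)
Step 6: δ(odd, □) = (qR, □, R)  ⊢  11010□[qR]□ (head at position 6)
The machine is in qR, so it halts and rejects.
Number of transitions executed: 6.

Final answer: 6 steps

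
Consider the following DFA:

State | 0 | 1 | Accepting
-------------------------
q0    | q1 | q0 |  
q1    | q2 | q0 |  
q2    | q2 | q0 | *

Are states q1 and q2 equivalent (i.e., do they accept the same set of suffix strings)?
Try the suffix ε (the empty string).
From q1: q1 — not accepting.
From q2: q2 — accepting.
The two states disagree on this suffix, so they are not equivalent.

Final answer: No. Distinguishing string: ε (the empty string) - accepted from q2 but not from q1.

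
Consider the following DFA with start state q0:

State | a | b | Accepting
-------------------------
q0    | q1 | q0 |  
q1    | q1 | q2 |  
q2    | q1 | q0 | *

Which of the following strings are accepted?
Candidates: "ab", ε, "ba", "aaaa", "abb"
"ab": q0 → q1 → q2; q2 is accepting → accepted
ε: q0; q0 is not accepting → rejected
"ba": q0 → q0 → q1; q1 is not accepting → rejected
"aaaa": q0 → q1 → q1 → q1 → q1; q1 is not accepting → rejected
"abb": q0 → q1 → q2 → q0; q0 is not accepting → rejected

Final answer: "ab"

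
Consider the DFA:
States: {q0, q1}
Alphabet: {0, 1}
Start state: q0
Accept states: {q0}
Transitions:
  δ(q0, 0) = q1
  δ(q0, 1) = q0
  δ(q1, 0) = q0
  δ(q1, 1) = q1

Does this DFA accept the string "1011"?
Processing string "1011":
  q0 --1--> q0
  q0 --0--> q1
  q1 --1--> q1
  q1 --1--> q1
Final state: q1
Accept states: {q0}
q1 is not an accept state, so the string is rejected.

Final answer: No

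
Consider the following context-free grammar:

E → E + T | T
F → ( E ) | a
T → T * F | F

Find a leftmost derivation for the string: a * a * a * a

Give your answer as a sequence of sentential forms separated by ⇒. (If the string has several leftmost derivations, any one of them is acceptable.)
Start with E.
Step 1: the leftmost non-terminal is E; apply E → T:  T
Step 2: the leftmost non-terminal is T; apply T → T * F:  T * F
Step 3: the leftmost non-terminal is T; apply T → T * F:  T * F * F
Step 4: the leftmost non-terminal is T; apply T → T * F:  T * F * F * F
Step 5: the leftmost non-terminal is T; apply T → F:  F * F * F * F
Step 6: the leftmost non-terminal is F; apply F → a:  a * F * F * F
Step 7: the leftmost non-terminal is F; apply F → a:  a * a * F * F
Step 8: the leftmost non-terminal is F; apply F → a:  a * a * a * F
Step 9: the leftmost non-terminal is F; apply F → a:  a * a * a * a

Final answer: E ⇒ T ⇒ T * F ⇒ T * F * F ⇒ T * F * F * F ⇒ F * F * F * F ⇒ a * F * F * F ⇒ a * a * F * F ⇒ a * a * a * F ⇒ a * a * a * a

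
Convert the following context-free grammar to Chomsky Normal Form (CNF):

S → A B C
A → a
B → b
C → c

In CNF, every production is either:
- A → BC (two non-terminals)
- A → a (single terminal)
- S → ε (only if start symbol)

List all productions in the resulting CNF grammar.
The grammar has no ε-productions or unit productions to eliminate.
A → a is already in CNF (single terminal) – keep it.
B → b is already in CNF (single terminal) – keep it.
C → c is already in CNF (single terminal) – keep it.
S → A B C has 3 symbols on the right: break it into binary productions S → A X0, X0 → B C.
Resulting CNF grammar (5 productions): A → a; B → b; C → c; S → A X0; X0 → B C

Final answer: A → a; B → b; C → c; S → A X0; X0 → B C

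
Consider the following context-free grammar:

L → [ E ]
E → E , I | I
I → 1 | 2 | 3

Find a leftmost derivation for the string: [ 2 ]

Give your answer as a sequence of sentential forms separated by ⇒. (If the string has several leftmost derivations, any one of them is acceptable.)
Start with L.
Step 1: the leftmost non-terminal is L; apply L → [ E ]:  [ E ]
Step 2: the leftmost non-terminal is E; apply E → I:  [ I ]
Step 3: the leftmost non-terminal is I; apply I → 2:  [ 2 ]

Final answer: L ⇒ [ E ] ⇒ [ I ] ⇒ [ 2 ]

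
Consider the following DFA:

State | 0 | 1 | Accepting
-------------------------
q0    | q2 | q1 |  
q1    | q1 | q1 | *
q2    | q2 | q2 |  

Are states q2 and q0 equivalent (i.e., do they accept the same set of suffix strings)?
Try the suffix "1".
From q2: q2 → q2 — not accepting.
From q0: q0 → q1 — accepting.
The two states disagree on this suffix, so they are not equivalent.

Final answer: No. Distinguishing string: "1" - accepted from q0 but not from q2.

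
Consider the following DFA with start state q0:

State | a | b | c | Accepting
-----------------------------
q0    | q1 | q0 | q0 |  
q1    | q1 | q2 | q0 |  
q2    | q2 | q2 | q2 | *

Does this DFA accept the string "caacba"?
Start in q0.
Read 'c': q0 → q0
Read 'a': q0 → q1
Read 'a': q1 → q1
Read 'c': q1 → q0
Read 'b': q0 → q0
Read 'a': q0 → q1
Final state q1 is not accepting, so the string is rejected.

Final answer: No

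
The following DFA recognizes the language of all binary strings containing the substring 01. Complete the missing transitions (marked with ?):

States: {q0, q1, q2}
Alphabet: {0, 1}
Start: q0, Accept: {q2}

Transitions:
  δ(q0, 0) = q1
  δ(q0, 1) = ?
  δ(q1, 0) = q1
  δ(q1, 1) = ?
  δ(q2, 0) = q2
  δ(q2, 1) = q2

What each state remembers (consistent with the given transitions and accept states):
  q0: 01 not seen yet and the last symbol was not 0
  q1: 01 not seen yet and the last symbol was 0
  q2: the substring 01 has already been seen
Filling in the missing entries:
  δ(q0, 1): in q0 (01 not seen yet and the last symbol was not 0), after reading 1 we have: 01 not seen yet and the last symbol was not 0 → q0
  δ(q1, 1): in q1 (01 not seen yet and the last symbol was 0), after reading 1 we have: the substring 01 has already been seen → q2

Final answer: δ(q0, 1) = q0; δ(q1, 1) = q2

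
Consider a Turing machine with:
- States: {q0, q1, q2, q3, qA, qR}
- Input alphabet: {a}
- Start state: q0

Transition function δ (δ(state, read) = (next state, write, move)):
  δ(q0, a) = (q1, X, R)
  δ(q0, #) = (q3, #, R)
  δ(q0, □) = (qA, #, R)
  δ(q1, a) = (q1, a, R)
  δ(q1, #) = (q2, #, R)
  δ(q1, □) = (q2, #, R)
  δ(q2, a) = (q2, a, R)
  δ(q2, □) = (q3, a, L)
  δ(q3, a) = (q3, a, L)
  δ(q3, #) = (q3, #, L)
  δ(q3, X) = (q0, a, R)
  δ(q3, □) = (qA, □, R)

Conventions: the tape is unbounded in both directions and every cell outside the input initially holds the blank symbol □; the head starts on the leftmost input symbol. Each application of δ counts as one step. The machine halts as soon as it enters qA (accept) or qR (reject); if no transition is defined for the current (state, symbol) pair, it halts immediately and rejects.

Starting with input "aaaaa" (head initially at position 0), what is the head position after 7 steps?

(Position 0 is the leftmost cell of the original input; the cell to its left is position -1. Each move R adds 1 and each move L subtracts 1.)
Step 0: [q0]aaaaa (head at position 0)
Step 1: δ(q0, a) = (q1, X, R)  ⊢  X[q1]aaaa (head at position 1)
Step 2: δ(q1, a) = (q1, a, R)  ⊢  Xa[q1]aaa (head at position 2)
Step 3: δ(q1, a) = (q1, a, R)  ⊢  Xaa[q1]aa (head at position 3)
Step 4: δ(q1, a) = (q1, a, R)  ⊢  Xaaa[q1]a (head at position 4)
Step 5: δ(q1, a) = (q1, a, R)  ⊢  Xaaaa[q1]□ (head at position 5)
Step 6: δ(q1, □) = (q2, #, R)  ⊢  Xaaaa#[q2]□ (head at position 6)
Step 7: δ(q2, □) = (q3, a, L)  ⊢  Xaaaa[q3]#a (head at position 5)
Head position after 7 steps: 5

Final answer: Position 5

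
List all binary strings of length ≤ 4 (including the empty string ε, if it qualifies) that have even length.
Checking every binary string of length 0 to 4:
  Length 0: accepted: ε | rejected: (none)
  Length 1: accepted: (none) | rejected: 0, 1
  Length 2: accepted: 00, 01, 10, 11 | rejected: (none)
  Length 3: accepted: (none) | rejected: 000, 001, 010, 011, 100, 101, 110, 111
  Length 4: accepted: 0000, 0001, 0010, 0011, 0100, 0101, 0110, 0111, 1000, 1001, 1010, 1011, 1100, 1101, 1110, 1111 | rejected: (none)
Total: 21 string(s).

Final answer: ε, 00, 01, 10, 11, 0000, 0001, 0010, 0011, 0100, 0101, 0110, 0111, 1000, 1001, 1010, 1011, 1100, 1101, 1110, 1111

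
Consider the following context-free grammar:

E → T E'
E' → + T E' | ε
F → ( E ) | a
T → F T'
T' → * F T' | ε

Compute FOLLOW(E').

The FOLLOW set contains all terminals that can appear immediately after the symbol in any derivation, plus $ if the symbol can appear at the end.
Useful FIRST sets: FIRST(E') = {+, ε}, FIRST(T') = {*, ε} (both E' and T' are nullable).
FOLLOW(E): E is the start symbol → $; E appears in F → ( E ) followed by ')' → FOLLOW(E) = {), $}.
FOLLOW(E'): E' appears at the right end of E → T E' and of E' → + T E', so FOLLOW(E') ⊇ FOLLOW(E) (the second occurrence adds nothing new). FOLLOW(E') = {), $}.

Final answer: {$, )}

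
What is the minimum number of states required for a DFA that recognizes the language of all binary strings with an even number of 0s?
Language: binary strings with an even number of 0s
Lower bound (Myhill–Nerode): the prefixes ε, 0 are pairwise distinguishable:
  ε vs 0: suffix ε distinguishes them (ε has zero 0s (accepted), 0 has one 0 (rejected))
So any DFA needs at least 2 states.
Upper bound: a DFA with 2 states exists (one state per class above).
Minimum states: 2

Final answer: 2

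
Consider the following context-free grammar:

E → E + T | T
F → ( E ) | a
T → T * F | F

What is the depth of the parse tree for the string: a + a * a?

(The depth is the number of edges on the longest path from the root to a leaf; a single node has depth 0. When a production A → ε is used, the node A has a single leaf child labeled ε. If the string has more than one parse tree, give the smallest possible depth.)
The grammar is unambiguous; the parse tree of a + a * a is:
E → E + T at the root (depth 0).
  Left E (depth 1) → T (2) → F (3) → a (4).
  Right T (depth 1) → T * F; that T (2) → F (3) → a (4); F (2) → a (3).
The longest root-to-leaf paths have 4 edges.
Depth = 4.

Final answer: 4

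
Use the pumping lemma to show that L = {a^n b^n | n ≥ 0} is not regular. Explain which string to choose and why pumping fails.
Language: L = {a^n b^n | n ≥ 0} (equal numbers of a's followed by b's)
Step 1: Assume for contradiction that L is regular, with pumping length p.
Step 2: Choose s = a^p b^p. Then s ∈ L (it has p a's followed by p b's) and |s| ≥ p.
Step 3: Consider any decomposition s = xyz with |xy| ≤ p and |y| > 0. Since |xy| ≤ p and the first p symbols of s are all a's, y = a^k for some k with 1 ≤ k ≤ p.
Step 4: Pumping up (i = 2): xy²z = a^(p+k) b^p, which has more a's than b's, so xy²z ∉ L.
This contradicts the pumping lemma, so L is not regular.

Final answer: Choose s = a^p b^p. Since |xy| ≤ p, y = a^k with k ≥ 1. Then xy²z = a^(p+k) b^p ∉ L.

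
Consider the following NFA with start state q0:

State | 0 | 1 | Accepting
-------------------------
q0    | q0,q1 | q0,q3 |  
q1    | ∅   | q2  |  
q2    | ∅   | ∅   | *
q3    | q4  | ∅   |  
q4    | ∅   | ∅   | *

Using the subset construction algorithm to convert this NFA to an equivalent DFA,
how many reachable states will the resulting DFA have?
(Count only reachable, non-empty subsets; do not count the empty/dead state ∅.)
Start subset: {q0}
{q0}: on 0 → {q0, q1}, on 1 → {q0, q3}
{q0, q1}: on 0 → {q0, q1}, on 1 → {q0, q2, q3}
{q0, q3}: on 0 → {q0, q1, q4}, on 1 → {q0, q3}
{q0, q2, q3}: on 0 → {q0, q1, q4}, on 1 → {q0, q3}
{q0, q1, q4}: on 0 → {q0, q1}, on 1 → {q0, q2, q3}
Reachable non-empty subsets: {q0}, {q0, q1}, {q0, q3}, {q0, q2, q3}, {q0, q1, q4} — 5 in total.

Final answer: 5 states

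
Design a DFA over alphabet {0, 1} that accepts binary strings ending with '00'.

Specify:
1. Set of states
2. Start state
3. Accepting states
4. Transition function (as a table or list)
One valid DFA (any DFA recognizing the same language is acceptable):
States: {q0, q1, q2}
Start: q0
Accepting: {q2}
Transitions (accepting states marked with *):
State | 0 | 1 | Accepting
-------------------------
q0    | q1 | q0 |  
q1    | q2 | q0 |  
q2    | q2 | q0 | *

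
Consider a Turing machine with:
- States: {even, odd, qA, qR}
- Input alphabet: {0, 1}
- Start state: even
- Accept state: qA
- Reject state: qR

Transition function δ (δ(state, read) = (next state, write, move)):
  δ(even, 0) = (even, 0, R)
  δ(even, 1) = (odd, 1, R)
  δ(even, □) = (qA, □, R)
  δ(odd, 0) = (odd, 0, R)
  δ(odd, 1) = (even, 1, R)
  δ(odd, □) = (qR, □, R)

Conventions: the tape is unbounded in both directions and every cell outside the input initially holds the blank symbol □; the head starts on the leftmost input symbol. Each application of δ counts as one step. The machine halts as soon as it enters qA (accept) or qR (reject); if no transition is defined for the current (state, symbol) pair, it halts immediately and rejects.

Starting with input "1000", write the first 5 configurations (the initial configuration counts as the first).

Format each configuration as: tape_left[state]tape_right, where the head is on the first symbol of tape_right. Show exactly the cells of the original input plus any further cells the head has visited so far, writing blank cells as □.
Step 0: [even]1000 (head at position 0)
Step 1: δ(even, 1) = (odd, 1, R)  ⊢  1[odd]000 (head at position 1)
Step 2: δ(odd, 0) = (odd, 0, R)  ⊢  10[odd]00 (head at position 2)
Step 3: δ(odd, 0) = (odd, 0, R)  ⊢  100[odd]0 (head at position 3)
Step 4: δ(odd, 0) = (odd, 0, R)  ⊢  1000[odd]□ (head at position 4)

Final answer: [even]1000 ⊢ 1[odd]000 ⊢ 10[odd]00 ⊢ 100[odd]0 ⊢ 1000[odd]□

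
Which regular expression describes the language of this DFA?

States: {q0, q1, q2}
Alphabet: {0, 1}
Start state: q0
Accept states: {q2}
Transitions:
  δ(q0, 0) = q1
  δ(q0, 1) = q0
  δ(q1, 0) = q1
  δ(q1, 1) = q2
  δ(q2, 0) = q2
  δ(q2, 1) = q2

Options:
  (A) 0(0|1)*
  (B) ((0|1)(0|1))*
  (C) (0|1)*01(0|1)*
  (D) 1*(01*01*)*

Testing sample strings against the DFA:
  '11000' -> rejected
  '0100' -> accepted
  '1010' -> accepted
  '001' -> accepted
Checking each option for a counterexample:
  (A) 0(0|1)*: '0' is rejected by the DFA but matches the regex → eliminated
  (B) ((0|1)(0|1))*: ε is rejected by the DFA but matches the regex → eliminated
  (C) (0|1)*01(0|1)*: agrees with the DFA on all strings of length ≤ 4
  (D) 1*(01*01*)*: ε is rejected by the DFA but matches the regex → eliminated
Only (C) (0|1)*01(0|1)* is consistent with the DFA.

Final answer: (C) (0|1)*01(0|1)*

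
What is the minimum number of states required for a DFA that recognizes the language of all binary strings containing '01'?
Language: binary strings containing '01'
Lower bound (Myhill–Nerode): the prefixes ε, 0, 01 are pairwise distinguishable:
  ε vs 01: suffix ε distinguishes them (ε is rejected, 01 is accepted)
  0 vs 01: suffix ε distinguishes them (0 is rejected, 01 is accepted)
  ε vs 0: suffix 1 distinguishes them (ε·1 = 1 is rejected, 0·1 = 01 is accepted)
So any DFA needs at least 3 states.
Upper bound: a DFA with 3 states exists (one state per class above: 'no progress', 'last symbol 0', and 'seen 01' (accepting sink)).
Minimum states: 3

Final answer: 3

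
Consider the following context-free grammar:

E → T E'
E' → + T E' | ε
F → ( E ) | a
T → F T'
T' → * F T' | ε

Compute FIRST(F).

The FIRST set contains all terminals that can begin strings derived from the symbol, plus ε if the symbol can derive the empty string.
FIRST(F): F → ( E ) contributes '(' and F → a contributes 'a', so FIRST(F) = {(, a}. F is not nullable.

Final answer: {(, a}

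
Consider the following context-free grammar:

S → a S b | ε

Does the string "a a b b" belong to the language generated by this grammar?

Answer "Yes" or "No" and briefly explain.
A derivation exists: S ⇒ a S b ⇒ a a S b b ⇒ a a b b (using S → a S b twice, then S → ε).

Final answer: Yes - a valid derivation exists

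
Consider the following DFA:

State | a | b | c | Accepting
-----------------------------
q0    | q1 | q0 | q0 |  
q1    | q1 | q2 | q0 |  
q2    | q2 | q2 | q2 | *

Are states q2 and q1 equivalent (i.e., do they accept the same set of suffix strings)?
Try the suffix ε (the empty string).
From q2: q2 — accepting.
From q1: q1 — not accepting.
The two states disagree on this suffix, so they are not equivalent.

Final answer: No. Distinguishing string: ε (the empty string) - accepted from q2 but not from q1.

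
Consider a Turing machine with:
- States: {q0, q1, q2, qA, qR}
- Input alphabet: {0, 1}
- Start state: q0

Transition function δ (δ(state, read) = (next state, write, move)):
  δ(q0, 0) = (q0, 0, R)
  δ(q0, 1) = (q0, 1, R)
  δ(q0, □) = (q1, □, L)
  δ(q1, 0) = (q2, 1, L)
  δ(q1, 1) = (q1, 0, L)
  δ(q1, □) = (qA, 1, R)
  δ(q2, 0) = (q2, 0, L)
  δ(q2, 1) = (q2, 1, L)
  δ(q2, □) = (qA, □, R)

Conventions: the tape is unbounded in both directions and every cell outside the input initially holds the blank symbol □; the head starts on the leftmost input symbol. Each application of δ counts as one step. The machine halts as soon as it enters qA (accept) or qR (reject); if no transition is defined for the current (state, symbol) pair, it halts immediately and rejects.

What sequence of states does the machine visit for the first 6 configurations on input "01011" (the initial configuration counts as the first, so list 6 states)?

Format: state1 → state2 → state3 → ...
Step 0: [q0]01011 (head at position 0)
Step 1: δ(q0, 0) = (q0, 0, R)  ⊢  0[q0]1011 (head at position 1)
Step 2: δ(q0, 1) = (q0, 1, R)  ⊢  01[q0]011 (head at position 2)
Step 3: δ(q0, 0) = (q0, 0, R)  ⊢  010[q0]11 (head at position 3)
Step 4: δ(q0, 1) = (q0, 1, R)  ⊢  0101[q0]1 (head at position 4)
Step 5: δ(q0, 1) = (q0, 1, R)  ⊢  01011[q0]□ (head at position 5)
Reading off the states of these 6 configurations: q0 → q0 → q0 → q0 → q0 → q0

Final answer: q0 → q0 → q0 → q0 → q0 → q0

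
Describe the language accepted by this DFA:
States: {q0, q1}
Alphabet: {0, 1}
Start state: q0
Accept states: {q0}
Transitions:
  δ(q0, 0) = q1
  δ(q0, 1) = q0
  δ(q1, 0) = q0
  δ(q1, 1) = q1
Analyzing the DFA structure:
Start state: q0
Accept states: {q0}
Interpreting what each state remembers (checking against the transitions):
  q0: an even number of 0s has been read so far
  q1: an odd number of 0s has been read so far
  δ(q0, 0): in q0 (an even number of 0s has been read so far), after reading 0 we have: an odd number of 0s has been read so far → q1
  δ(q0, 1): in q0 (an even number of 0s has been read so far), after reading 1 we have: an even number of 0s has been read so far → q0
  δ(q1, 0): in q1 (an odd number of 0s has been read so far), after reading 0 we have: an even number of 0s has been read so far → q0
  δ(q1, 1): in q1 (an odd number of 0s has been read so far), after reading 1 we have: an odd number of 0s has been read so far → q1
A string is accepted iff it ends in {q0}, i.e. an even number of 0s has been read so far.
Language: All binary strings with an even number of 0s

Final answer: All binary strings with an even number of 0s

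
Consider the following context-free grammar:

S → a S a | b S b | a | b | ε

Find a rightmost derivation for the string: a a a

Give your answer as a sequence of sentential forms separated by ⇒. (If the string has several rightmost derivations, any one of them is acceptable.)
Start with S.
Step 1: the rightmost non-terminal is S; apply S → a S a:  a S a
Step 2: the rightmost non-terminal is S; apply S → a:  a a a

Final answer: S ⇒ a S a ⇒ a a a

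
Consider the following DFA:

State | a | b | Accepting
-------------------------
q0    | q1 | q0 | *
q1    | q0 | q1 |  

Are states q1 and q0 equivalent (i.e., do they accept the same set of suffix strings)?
Try the suffix ε (the empty string).
From q1: q1 — not accepting.
From q0: q0 — accepting.
The two states disagree on this suffix, so they are not equivalent.

Final answer: No. Distinguishing string: ε (the empty string) - accepted from q0 but not from q1.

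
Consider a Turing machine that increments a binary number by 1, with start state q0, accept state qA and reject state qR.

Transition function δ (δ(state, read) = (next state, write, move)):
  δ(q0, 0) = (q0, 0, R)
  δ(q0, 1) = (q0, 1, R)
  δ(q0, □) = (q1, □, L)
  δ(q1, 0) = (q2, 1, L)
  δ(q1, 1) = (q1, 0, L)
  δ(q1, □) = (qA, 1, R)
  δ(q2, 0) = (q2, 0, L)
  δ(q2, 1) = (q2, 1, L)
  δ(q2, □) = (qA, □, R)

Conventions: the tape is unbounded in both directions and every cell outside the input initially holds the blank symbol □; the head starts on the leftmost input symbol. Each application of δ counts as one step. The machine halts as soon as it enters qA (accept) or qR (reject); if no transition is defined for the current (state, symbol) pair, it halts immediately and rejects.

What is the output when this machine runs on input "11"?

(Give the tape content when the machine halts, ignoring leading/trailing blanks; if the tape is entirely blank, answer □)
Step 0: [q0]11 (head at position 0)
Step 1: δ(q0, 1) = (q0, 1, R)  ⊢  1[q0]1 (head at position 1)
Step 2: δ(q0, 1) = (q0, 1, R)  ⊢  11[q0]□ (head at position 2)
Step 3: δ(q0, □) = (q1, □, L)  ⊢  1[q1]1□ (head at position 1)
Step 4: δ(q1, 1) = (q1, 0, L)  ⊢  [q1]10□ (head at position 0)
Step 5: δ(q1, 1) = (q1, 0, L)  ⊢  [q1]□00□ (head at position -1)
Step 6: δ(q1, □) = (qA, 1, R)  ⊢  1[qA]00□ (head at position 0)
The machine is in qA, so it halts and accepts.
Tape content when halted (ignoring surrounding blanks): 100

Final answer: Output: 100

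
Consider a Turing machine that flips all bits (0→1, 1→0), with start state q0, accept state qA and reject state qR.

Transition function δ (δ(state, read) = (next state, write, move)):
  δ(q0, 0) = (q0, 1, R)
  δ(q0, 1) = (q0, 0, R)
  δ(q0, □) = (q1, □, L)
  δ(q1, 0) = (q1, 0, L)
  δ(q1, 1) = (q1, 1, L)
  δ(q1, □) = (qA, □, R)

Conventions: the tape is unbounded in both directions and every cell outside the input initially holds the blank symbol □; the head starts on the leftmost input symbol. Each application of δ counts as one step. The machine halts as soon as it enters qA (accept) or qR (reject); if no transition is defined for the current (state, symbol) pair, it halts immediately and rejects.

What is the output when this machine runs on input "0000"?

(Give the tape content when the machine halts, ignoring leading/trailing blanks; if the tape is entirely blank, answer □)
Step 0: [q0]0000 (head at position 0)
Step 1: δ(q0, 0) = (q0, 1, R)  ⊢  1[q0]000 (head at position 1)
Step 2: δ(q0, 0) = (q0, 1, R)  ⊢  11[q0]00 (head at position 2)
Step 3: δ(q0, 0) = (q0, 1, R)  ⊢  111[q0]0 (head at position 3)
Step 4: δ(q0, 0) = (q0, 1, R)  ⊢  1111[q0]□ (head at position 4)
Step 5: δ(q0, □) = (q1, □, L)  ⊢  111[q1]1□ (head at position 3)
Step 6: δ(q1, 1) = (q1, 1, L)  ⊢  11[q1]11□ (head at position 2)
Step 7: δ(q1, 1) = (q1, 1, L)  ⊢  1[q1]111□ (head at position 1)
Step 8: δ(q1, 1) = (q1, 1, L)  ⊢  [q1]1111□ (head at position 0)
Step 9: δ(q1, 1) = (q1, 1, L)  ⊢  [q1]□1111□ (head at position -1)
Step 10: δ(q1, □) = (qA, □, R)  ⊢  □[qA]1111□ (head at position 0)
The machine is in qA, so it halts and accepts.
Tape content when halted (ignoring surrounding blanks): 1111

Final answer: Output: 1111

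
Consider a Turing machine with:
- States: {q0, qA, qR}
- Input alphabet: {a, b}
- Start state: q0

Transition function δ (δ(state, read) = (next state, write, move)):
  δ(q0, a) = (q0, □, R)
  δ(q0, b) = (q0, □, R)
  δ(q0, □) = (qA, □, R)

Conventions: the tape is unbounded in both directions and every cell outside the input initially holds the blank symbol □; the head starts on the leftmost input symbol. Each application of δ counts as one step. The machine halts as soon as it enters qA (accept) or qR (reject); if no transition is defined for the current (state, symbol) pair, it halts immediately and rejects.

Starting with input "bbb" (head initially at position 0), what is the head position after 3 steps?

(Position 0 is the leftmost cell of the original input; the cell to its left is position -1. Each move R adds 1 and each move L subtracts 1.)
Step 0: [q0]bbb (head at position 0)
Step 1: δ(q0, b) = (q0, □, R)  ⊢  □[q0]bb (head at position 1)
Step 2: δ(q0, b) = (q0, □, R)  ⊢  □□[q0]b (head at position 2)
Step 3: δ(q0, b) = (q0, □, R)  ⊢  □□□[q0]□ (head at position 3)
Head position after 3 steps: 3

Final answer: Position 3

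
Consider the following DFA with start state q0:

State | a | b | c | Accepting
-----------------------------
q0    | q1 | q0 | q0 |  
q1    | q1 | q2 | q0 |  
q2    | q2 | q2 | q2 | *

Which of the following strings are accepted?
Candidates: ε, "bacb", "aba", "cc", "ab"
ε: q0; q0 is not accepting → rejected
"bacb": q0 → q0 → q1 → q0 → q0; q0 is not accepting → rejected
"aba": q0 → q1 → q2 → q2; q2 is accepting → accepted
"cc": q0 → q0 → q0; q0 is not accepting → rejected
"ab": q0 → q1 → q2; q2 is accepting → accepted

Final answer: "aba", "ab"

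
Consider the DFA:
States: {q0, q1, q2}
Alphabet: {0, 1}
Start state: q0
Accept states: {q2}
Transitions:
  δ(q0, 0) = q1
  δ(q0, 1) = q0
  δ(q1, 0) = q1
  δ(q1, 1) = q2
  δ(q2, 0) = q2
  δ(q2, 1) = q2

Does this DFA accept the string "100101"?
Processing string "100101":
  q0 --1--> q0
  q0 --0--> q1
  q1 --0--> q1
  q1 --1--> q2
  q2 --0--> q2
  q2 --1--> q2
Final state: q2
Accept states: {q2}
q2 is an accept state, so the string is accepted.

Final answer: Yes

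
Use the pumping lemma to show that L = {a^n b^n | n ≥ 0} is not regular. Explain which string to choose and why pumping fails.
Language: L = {a^n b^n | n ≥ 0} (equal numbers of a's followed by b's)
Step 1: Assume for contradiction that L is regular, with pumping length p.
Step 2: Choose s = a^p b^p. Then s ∈ L (it has p a's followed by p b's) and |s| ≥ p.
Step 3: Consider any decomposition s = xyz with |xy| ≤ p and |y| > 0. Since |xy| ≤ p and the first p symbols of s are all a's, y = a^k for some k with 1 ≤ k ≤ p.
Step 4: Pumping up (i = 2): xy²z = a^(p+k) b^p, which has more a's than b's, so xy²z ∉ L.
This contradicts the pumping lemma, so L is not regular.

Final answer: Choose s = a^p b^p. Since |xy| ≤ p, y = a^k with k ≥ 1. Then xy²z = a^(p+k) b^p ∉ L.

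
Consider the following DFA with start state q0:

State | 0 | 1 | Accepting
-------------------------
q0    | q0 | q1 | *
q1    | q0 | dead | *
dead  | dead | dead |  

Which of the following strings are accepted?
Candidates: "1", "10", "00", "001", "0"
"1": q0 → q1; q1 is accepting → accepted
"10": q0 → q1 → q0; q0 is accepting → accepted
"00": q0 → q0 → q0; q0 is accepting → accepted
"001": q0 → q0 → q0 → q1; q1 is accepting → accepted
"0": q0 → q0; q0 is accepting → accepted

Final answer: "1", "10", "00", "001", "0"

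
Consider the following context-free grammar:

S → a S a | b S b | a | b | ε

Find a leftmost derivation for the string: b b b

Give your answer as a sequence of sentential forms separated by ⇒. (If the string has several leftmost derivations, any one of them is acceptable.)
Start with S.
Step 1: the leftmost non-terminal is S; apply S → b S b:  b S b
Step 2: the leftmost non-terminal is S; apply S → b:  b b b

Final answer: S ⇒ b S b ⇒ b b b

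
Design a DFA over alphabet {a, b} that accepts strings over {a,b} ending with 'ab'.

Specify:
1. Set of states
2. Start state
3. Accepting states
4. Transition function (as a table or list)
One valid DFA (any DFA recognizing the same language is acceptable):
States: {q0, q1, q2}
Start: q0
Accepting: {q2}
Transitions (accepting states marked with *):
State | a | b | Accepting
-------------------------
q0    | q1 | q0 |  
q1    | q1 | q2 |  
q2    | q1 | q0 | *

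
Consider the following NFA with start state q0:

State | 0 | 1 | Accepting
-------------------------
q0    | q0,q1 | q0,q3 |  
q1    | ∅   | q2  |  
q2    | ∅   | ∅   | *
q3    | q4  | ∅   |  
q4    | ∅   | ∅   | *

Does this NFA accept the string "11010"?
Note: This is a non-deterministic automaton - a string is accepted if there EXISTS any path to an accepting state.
Track the set of states the NFA could be in: start {q0}
Read '1': {q0} → {q0, q3}
Read '1': {q0, q3} → {q0, q3}
Read '0': {q0, q3} → {q0, q1, q4}
Read '1': {q0, q1, q4} → {q0, q2, q3}
Read '0': {q0, q2, q3} → {q0, q1, q4}
Final set {q0, q1, q4} contains accepting state(s) {q4} → accepted.

Final answer: Yes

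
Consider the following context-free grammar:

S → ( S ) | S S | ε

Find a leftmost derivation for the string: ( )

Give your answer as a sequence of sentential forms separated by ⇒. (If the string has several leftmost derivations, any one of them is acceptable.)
Start with S.
Step 1: the leftmost non-terminal is S; apply S → ( S ):  ( S )
Step 2: the leftmost non-terminal is S; apply S → ε:  ( )

Final answer: S ⇒ ( S ) ⇒ ( )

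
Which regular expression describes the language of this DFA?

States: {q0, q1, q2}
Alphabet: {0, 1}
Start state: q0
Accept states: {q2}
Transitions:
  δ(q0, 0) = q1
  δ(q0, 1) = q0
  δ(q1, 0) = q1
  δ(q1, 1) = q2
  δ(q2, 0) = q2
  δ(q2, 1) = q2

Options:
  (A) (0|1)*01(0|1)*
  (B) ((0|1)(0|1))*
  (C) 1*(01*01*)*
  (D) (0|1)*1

Testing sample strings against the DFA:
  '0101' -> accepted
  '11' -> rejected
  '001' -> accepted
  '11' -> rejected
Checking each option for a counterexample:
  (A) (0|1)*01(0|1)*: agrees with the DFA on all strings of length ≤ 4
  (B) ((0|1)(0|1))*: ε is rejected by the DFA but matches the regex → eliminated
  (C) 1*(01*01*)*: ε is rejected by the DFA but matches the regex → eliminated
  (D) (0|1)*1: '1' is rejected by the DFA but matches the regex → eliminated
Only (A) (0|1)*01(0|1)* is consistent with the DFA.

Final answer: (A) (0|1)*01(0|1)*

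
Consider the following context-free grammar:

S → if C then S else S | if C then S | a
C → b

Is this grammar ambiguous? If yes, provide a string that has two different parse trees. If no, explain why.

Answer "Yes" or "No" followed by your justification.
The 'dangling else' can attach to either if. Two leftmost derivations of  if b then if b then a else a:
  (1) S ⇒ if C then S else S ⇒ if b then S else S ⇒ if b then if C then S else S ⇒ if b then if b then S else S ⇒ if b then if b then a else S ⇒ if b then if b then a else a   (else belongs to the outer if)
  (2) S ⇒ if C then S ⇒ if b then S ⇒ if b then if C then S else S ⇒ if b then if b then S else S ⇒ if b then if b then a else S ⇒ if b then if b then a else a   (else belongs to the inner if)
Two distinct parse trees for the same string, so the grammar is ambiguous.

Final answer: Yes - the string 'if b then if b then a else a' has two distinct leftmost derivations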